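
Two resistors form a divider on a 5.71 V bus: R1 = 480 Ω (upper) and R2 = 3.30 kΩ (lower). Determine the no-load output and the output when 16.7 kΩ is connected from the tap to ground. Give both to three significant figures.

Open-circuit: V = 5.71 × 3300/(480 + 3300) = 4.98 V.
With the load, R2 becomes R2‖R_L = 2756 Ω, so V = 5.71 × 2756/3236 = 4.86 V.

Unloaded: 4.98 V; loaded: 4.86 V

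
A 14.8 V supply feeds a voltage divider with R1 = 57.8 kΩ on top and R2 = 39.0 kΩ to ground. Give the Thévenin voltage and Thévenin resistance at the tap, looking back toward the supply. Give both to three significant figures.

V_th is the open-circuit tap voltage: 14.8 × 39.0/(57.8 + 39.0) = 5.96 V.
With the supply zeroed, R1 and R2 appear in parallel from the tap: R_th = R1‖R2 = (57.8 × 39.0)/96.80 = 23.3 kΩ.

V_th = 5.96 V, R_th = 23.3 kΩ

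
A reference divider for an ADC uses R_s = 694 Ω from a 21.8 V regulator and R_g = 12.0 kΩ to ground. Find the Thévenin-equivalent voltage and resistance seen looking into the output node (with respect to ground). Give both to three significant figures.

V_th is the open-circuit tap voltage: 21.8 × 12000/(694 + 12000) = 20.6 V.
With the supply zeroed, R_s and R_g appear in parallel from the tap: R_th = R_s‖R_g = (694 × 12000)/12690 = 656 Ω.

V_th = 20.6 V, R_th = 656 Ω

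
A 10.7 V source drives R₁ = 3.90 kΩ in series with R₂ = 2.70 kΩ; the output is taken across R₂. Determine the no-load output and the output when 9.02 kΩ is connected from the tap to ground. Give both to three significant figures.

Open-circuit: V = 10.7 × 2.70/(3.90 + 2.70) = 4.38 V.
With the load, R₂ becomes R₂‖R_L = 2.078 kΩ, so V = 10.7 × 2.078/5.978 = 3.72 V.

Unloaded: 4.38 V; loaded: 3.72 V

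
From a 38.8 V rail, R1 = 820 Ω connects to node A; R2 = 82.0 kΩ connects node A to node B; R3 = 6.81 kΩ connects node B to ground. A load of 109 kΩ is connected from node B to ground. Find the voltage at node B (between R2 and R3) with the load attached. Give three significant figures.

V ≈ 2.79 V

At node B, R3 is in parallel with the load: R3‖R_L = 6410 Ω.
Below node A the resistance is R2 + (R3‖R_L) = 88410 Ω, so V_A = 38.8 × 88410/89230 = 38.44 V.
Then V_B = V_A × (R3‖R_L)/(R2 + R3‖R_L) = 38.44 × 6410/88410 = 2.79 V.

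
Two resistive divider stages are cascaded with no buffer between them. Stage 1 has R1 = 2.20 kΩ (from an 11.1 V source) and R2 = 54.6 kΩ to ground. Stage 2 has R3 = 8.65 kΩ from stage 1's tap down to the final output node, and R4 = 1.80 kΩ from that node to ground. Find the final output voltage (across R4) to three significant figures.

V_out ≈ 1.53 V

Stage 2 presents R3+R4 = 10.45 kΩ as a load on stage 1's tap.
Stage 1's lower leg becomes R2‖(R3+R4) = 8.771 kΩ, so V_mid = 11.1 × 8.771/10.97 = 8.874 V.
Stage 2 is itself unloaded: V_out = V_mid × R4/(R3+R4) = 8.874 × 1.80/10.45 = 1.53 V.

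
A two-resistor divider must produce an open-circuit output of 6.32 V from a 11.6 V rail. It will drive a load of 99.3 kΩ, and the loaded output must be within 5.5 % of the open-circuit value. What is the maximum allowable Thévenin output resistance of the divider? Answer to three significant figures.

R_th ≤ 5.78 kΩ

Loading drop = R_th/(R_th + R_L) ≤ 0.0550, so R_th ≤ R_L · ε/(1−ε) = 99.3 kΩ × 0.0550/0.9450 = 5.78 kΩ.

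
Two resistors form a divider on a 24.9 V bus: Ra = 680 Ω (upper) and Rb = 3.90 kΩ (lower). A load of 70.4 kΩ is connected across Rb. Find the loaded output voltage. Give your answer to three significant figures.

The load sits in parallel with Rb: Rb‖R_L = (3900 × 70400) / (3900 + 70400) = 3695 Ω.
V_out = 24.9 × 3695 / (680 + 3695) = 24.9 × 3695/4375 = 21.0 V.

V_out ≈ 21.0 V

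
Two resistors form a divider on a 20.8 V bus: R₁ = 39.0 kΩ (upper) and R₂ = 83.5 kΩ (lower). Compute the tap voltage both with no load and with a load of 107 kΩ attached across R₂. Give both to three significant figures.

Open-circuit: V = 20.8 × 83.5/(39.0 + 83.5) = 14.2 V.
With the load, R₂ becomes R₂‖R_L = 46.90 kΩ, so V = 20.8 × 46.90/85.90 = 11.4 V.

Unloaded: 14.2 V; loaded: 11.4 V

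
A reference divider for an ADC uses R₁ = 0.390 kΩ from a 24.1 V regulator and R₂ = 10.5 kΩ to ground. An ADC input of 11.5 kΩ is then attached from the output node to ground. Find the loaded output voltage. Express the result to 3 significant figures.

V_out ≈ 22.5 V

The load sits in parallel with R₂: R₂‖R_L = (10500 × 11500) / (10500 + 11500) = 5489 Ω.
V_out = 24.1 × 5489 / (390 + 5489) = 24.1 × 5489/5879 = 22.5 V.
(Unloaded it would have been 23.2 V.)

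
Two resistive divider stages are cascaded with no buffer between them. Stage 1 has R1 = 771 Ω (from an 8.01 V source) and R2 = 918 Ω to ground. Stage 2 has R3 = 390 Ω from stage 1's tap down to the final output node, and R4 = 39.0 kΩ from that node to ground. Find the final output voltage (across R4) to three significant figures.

Stage 2 presents R3+R4 = 39390 Ω as a load on stage 1's tap.
Stage 1's lower leg becomes R2‖(R3+R4) = 897.1 Ω, so V_mid = 8.01 × 897.1/1668 = 4.308 V.
Stage 2 is itself unloaded: V_out = V_mid × R4/(R3+R4) = 4.308 × 39000/39390 = 4.27 V.

V_out ≈ 4.27 V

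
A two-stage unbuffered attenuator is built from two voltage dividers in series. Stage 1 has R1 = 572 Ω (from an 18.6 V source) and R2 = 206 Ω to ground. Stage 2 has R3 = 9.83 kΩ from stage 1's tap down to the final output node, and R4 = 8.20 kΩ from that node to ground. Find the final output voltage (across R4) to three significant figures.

Stage 2 presents R3+R4 = 18030 Ω as a load on stage 1's tap.
Stage 1's lower leg becomes R2‖(R3+R4) = 203.7 Ω, so V_mid = 18.6 × 203.7/775.7 = 4.884 V.
Stage 2 is itself unloaded: V_out = V_mid × R4/(R3+R4) = 4.884 × 8200/18030 = 2.22 V.

V_out ≈ 2.22 V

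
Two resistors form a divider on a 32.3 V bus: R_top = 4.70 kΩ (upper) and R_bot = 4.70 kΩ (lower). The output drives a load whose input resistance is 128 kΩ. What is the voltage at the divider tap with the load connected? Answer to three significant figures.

The load sits in parallel with R_bot: R_bot‖R_L = (4.70 × 128) / (4.70 + 128) = 4.534 kΩ.
V_out = 32.3 × 4.534 / (4.70 + 4.534) = 32.3 × 4.534/9.234 = 15.9 V.
(Unloaded it would have been 16.1 V.)

V_out ≈ 15.9 V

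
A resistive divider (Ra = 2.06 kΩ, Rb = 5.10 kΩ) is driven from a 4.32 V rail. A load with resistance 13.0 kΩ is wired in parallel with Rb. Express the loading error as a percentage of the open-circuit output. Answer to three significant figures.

The divider's output (Thévenin) resistance is Ra‖Rb = 1.467 kΩ.
Fractional drop under load = R_th/(R_th + R_L) = 1.467 / (1.467 + 13.0) = 0.1014.
So the output falls by 10.1 %.

10.1 %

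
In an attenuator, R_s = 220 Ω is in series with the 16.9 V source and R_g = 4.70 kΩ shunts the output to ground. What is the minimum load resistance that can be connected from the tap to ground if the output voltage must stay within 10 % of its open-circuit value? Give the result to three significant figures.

R_L(min) ≈ 1.89 kΩ

Output resistance R_th = R_s‖R_g = (220 × 4700)/4920 = 210.2 Ω.
The fractional drop is R_th/(R_th + R_L); requiring this ≤ 0.100 gives R_L ≥ R_th(1/0.100 − 1) = 210.2 × 9.000 = 1.89 kΩ.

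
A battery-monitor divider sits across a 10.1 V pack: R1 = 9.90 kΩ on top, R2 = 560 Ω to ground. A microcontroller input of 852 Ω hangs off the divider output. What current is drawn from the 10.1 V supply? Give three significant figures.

I ≈ 0.987 mA

R2‖R_L = 337.9 Ω, so the source sees R1 + R2‖R_L = 10240 Ω.
I = 10.1 V / 10240 Ω = 0.987 mA.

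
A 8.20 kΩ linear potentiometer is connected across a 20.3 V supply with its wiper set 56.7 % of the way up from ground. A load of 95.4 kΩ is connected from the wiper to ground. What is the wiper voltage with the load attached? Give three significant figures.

V ≈ 11.3 V

The wiper splits the pot into (1−α)R = 3.551 kΩ above and αR = 4.649 kΩ below.
Lower section ‖ load = 4.433 kΩ.
V_wiper = 20.3 × 4.433/(3.551 + 4.433) = 11.3 V.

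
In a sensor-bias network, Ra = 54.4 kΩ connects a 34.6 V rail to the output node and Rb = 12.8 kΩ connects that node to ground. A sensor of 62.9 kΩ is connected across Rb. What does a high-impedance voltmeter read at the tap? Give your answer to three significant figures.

The load sits in parallel with Rb: Rb‖R_L = (12.8 × 62.9) / (12.8 + 62.9) = 10.64 kΩ.
V_out = 34.6 × 10.64 / (54.4 + 10.64) = 34.6 × 10.64/65.04 = 5.66 V.

V_out ≈ 5.66 V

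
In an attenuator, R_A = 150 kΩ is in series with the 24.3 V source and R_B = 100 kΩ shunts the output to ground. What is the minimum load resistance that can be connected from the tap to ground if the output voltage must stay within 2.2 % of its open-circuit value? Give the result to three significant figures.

Output resistance R_th = R_A‖R_B = (150 × 100)/250.0 = 60.00 kΩ.
The fractional drop is R_th/(R_th + R_L); requiring this ≤ 0.0220 gives R_L ≥ R_th(1/0.0220 − 1) = 60.00 × 44.45 = 2.67 MΩ.

R_L(min) ≈ 2.67 MΩ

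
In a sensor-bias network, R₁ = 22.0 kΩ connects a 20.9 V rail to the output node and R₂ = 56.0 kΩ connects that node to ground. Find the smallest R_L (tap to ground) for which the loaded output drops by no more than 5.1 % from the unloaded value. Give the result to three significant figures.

Output resistance R_th = R₁‖R₂ = (22.0 × 56.0)/78.00 = 15.79 kΩ.
The fractional drop is R_th/(R_th + R_L); requiring this ≤ 0.0510 gives R_L ≥ R_th(1/0.0510 − 1) = 15.79 × 18.61 = 294 kΩ.

R_L(min) ≈ 294 kΩ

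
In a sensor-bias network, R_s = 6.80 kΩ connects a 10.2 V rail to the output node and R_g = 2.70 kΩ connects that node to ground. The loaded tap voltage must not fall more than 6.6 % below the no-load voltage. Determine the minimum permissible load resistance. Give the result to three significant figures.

R_L(min) ≈ 27.3 kΩ

Output resistance R_th = R_s‖R_g = (6.80 × 2.70)/9.500 = 1.933 kΩ.
The fractional drop is R_th/(R_th + R_L); requiring this ≤ 0.0660 gives R_L ≥ R_th(1/0.0660 − 1) = 1.933 × 14.15 = 27.3 kΩ.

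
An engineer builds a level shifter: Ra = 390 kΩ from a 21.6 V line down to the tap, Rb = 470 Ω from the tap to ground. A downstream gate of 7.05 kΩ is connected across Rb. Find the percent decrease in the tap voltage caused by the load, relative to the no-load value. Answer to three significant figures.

The divider's output (Thévenin) resistance is Ra‖Rb = 469.4 Ω.
Fractional drop under load = R_th/(R_th + R_L) = 469.4 / (469.4 + 7050) = 0.06243.
So the output falls by 6.24 %.

6.24 %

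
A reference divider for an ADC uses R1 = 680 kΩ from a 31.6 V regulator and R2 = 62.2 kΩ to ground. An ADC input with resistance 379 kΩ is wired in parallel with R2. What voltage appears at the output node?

V_out ≈ 2.30 V

The load sits in parallel with R2: R2‖R_L = (62.2 × 379) / (62.2 + 379) = 53.43 kΩ.
V_out = 31.6 × 53.43 / (680 + 53.43) = 31.6 × 53.43/733.4 = 2.30 V.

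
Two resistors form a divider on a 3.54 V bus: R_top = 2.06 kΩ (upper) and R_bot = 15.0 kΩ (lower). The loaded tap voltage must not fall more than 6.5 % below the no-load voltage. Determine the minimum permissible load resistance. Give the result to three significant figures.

Output resistance R_th = R_top‖R_bot = (2.06 × 15.0)/17.06 = 1.811 kΩ.
The fractional drop is R_th/(R_th + R_L); requiring this ≤ 0.0650 gives R_L ≥ R_th(1/0.0650 − 1) = 1.811 × 14.38 = 26.1 kΩ.

R_L(min) ≈ 26.1 kΩ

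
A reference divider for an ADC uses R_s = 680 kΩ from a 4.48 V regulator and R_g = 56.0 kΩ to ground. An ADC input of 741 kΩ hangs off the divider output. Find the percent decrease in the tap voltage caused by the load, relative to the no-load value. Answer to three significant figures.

6.53 %

The divider's output (Thévenin) resistance is R_s‖R_g = 51.74 kΩ.
Fractional drop under load = R_th/(R_th + R_L) = 51.74 / (51.74 + 741) = 0.06527.
So the output falls by 6.53 %.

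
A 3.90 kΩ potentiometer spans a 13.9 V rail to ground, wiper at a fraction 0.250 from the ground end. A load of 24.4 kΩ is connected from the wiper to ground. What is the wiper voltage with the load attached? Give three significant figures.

The wiper splits the pot into (1−α)R = 2925 Ω above and αR = 975.0 Ω below.
Lower section ‖ load = 937.5 Ω.
V_wiper = 13.9 × 937.5/(2925 + 937.5) = 3.37 V.

V ≈ 3.37 V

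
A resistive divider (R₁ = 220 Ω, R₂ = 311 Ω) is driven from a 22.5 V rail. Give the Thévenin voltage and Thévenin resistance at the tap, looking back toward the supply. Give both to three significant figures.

V_th = 13.2 V, R_th = 129 Ω

V_th is the open-circuit tap voltage: 22.5 × 311/(220 + 311) = 13.2 V.
With the supply zeroed, R₁ and R₂ appear in parallel from the tap: R_th = R₁‖R₂ = (220 × 311)/531.0 = 129 Ω.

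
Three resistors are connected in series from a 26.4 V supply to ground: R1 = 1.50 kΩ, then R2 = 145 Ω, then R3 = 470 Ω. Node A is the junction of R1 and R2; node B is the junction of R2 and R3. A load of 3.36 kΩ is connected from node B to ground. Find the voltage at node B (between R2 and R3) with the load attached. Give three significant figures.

V ≈ 5.29 V

At node B, R3 is in parallel with the load: R3‖R_L = 412.3 Ω.
Below node A the resistance is R2 + (R3‖R_L) = 557.3 Ω, so V_A = 26.4 × 557.3/2057 = 7.152 V.
Then V_B = V_A × (R3‖R_L)/(R2 + R3‖R_L) = 7.152 × 412.3/557.3 = 5.29 V.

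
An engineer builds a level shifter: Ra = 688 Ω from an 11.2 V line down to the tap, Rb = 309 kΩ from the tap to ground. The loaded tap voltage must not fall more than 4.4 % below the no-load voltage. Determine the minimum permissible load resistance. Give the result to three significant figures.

Output resistance R_th = Ra‖Rb = (688 × 309000)/309700 = 686.5 Ω.
The fractional drop is R_th/(R_th + R_L); requiring this ≤ 0.0440 gives R_L ≥ R_th(1/0.0440 − 1) = 686.5 × 21.73 = 14.9 kΩ.

R_L(min) ≈ 14.9 kΩ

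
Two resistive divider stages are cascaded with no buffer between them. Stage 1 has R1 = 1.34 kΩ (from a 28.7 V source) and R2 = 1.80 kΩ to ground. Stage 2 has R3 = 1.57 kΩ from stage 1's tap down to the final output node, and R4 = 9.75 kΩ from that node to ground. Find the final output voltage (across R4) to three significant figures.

Stage 2 presents R3+R4 = 11.32 kΩ as a load on stage 1's tap.
Stage 1's lower leg becomes R2‖(R3+R4) = 1.553 kΩ, so V_mid = 28.7 × 1.553/2.893 = 15.41 V.
Stage 2 is itself unloaded: V_out = V_mid × R4/(R3+R4) = 15.41 × 9.75/11.32 = 13.3 V.

V_out ≈ 13.3 V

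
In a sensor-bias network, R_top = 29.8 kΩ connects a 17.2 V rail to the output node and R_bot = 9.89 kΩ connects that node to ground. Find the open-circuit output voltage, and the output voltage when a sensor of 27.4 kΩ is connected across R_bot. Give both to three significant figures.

Unloaded: 4.29 V; loaded: 3.37 V

Open-circuit: V = 17.2 × 9.89/(29.8 + 9.89) = 4.29 V.
With the load, R_bot becomes R_bot‖R_L = 7.267 kΩ, so V = 17.2 × 7.267/37.07 = 3.37 V.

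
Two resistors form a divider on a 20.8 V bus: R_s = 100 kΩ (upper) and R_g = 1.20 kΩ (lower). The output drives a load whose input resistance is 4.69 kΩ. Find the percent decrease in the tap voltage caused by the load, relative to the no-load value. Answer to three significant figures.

The divider's output (Thévenin) resistance is R_s‖R_g = 1.186 kΩ.
Fractional drop under load = R_th/(R_th + R_L) = 1.186 / (1.186 + 4.69) = 0.2018.
So the output falls by 20.2 %.

20.2 %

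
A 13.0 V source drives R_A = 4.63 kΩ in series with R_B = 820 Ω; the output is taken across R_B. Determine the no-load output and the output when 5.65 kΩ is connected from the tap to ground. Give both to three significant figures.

Open-circuit: V = 13.0 × 820/(4630 + 820) = 1.96 V.
With the load, R_B becomes R_B‖R_L = 716.1 Ω, so V = 13.0 × 716.1/5346 = 1.74 V.

Unloaded: 1.96 V; loaded: 1.74 V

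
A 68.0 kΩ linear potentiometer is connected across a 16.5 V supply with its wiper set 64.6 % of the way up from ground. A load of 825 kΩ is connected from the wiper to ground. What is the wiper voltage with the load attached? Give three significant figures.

V ≈ 10.5 V

The wiper splits the pot into (1−α)R = 24.07 kΩ above and αR = 43.93 kΩ below.
Lower section ‖ load = 41.71 kΩ.
V_wiper = 16.5 × 41.71/(24.07 + 41.71) = 10.5 V.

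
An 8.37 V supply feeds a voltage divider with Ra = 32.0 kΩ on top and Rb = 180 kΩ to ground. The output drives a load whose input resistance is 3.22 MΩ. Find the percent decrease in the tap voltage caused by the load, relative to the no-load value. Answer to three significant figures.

The divider's output (Thévenin) resistance is Ra‖Rb = 27.17 kΩ.
Fractional drop under load = R_th/(R_th + R_L) = 27.17 / (27.17 + 3220) = 0.008367.
So the output falls by 0.837 %.

0.837 %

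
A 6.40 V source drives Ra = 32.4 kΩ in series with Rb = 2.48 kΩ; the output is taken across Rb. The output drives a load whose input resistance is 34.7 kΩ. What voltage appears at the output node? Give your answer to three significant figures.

The load sits in parallel with Rb: Rb‖R_L = (2.48 × 34.7) / (2.48 + 34.7) = 2.315 kΩ.
V_out = 6.40 × 2.315 / (32.4 + 2.315) = 6.40 × 2.315/34.71 = 0.427 V.
(Unloaded it would have been 0.455 V.)

V_out ≈ 0.427 V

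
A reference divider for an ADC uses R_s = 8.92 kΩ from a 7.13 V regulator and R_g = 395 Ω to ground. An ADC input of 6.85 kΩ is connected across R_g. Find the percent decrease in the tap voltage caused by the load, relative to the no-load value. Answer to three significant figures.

5.23 %

The divider's output (Thévenin) resistance is R_s‖R_g = 378.3 Ω.
Fractional drop under load = R_th/(R_th + R_L) = 378.3 / (378.3 + 6850) = 0.05233.
So the output falls by 5.23 %.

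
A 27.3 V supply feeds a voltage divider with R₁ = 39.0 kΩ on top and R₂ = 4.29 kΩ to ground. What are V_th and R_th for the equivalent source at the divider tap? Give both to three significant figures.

V_th is the open-circuit tap voltage: 27.3 × 4.29/(39.0 + 4.29) = 2.71 V.
With the supply zeroed, R₁ and R₂ appear in parallel from the tap: R_th = R₁‖R₂ = (39.0 × 4.29)/43.29 = 3.86 kΩ.

V_th = 2.71 V, R_th = 3.86 kΩ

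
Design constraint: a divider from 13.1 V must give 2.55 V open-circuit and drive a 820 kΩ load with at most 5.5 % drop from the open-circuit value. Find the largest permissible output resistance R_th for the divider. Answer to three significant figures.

Loading drop = R_th/(R_th + R_L) ≤ 0.0550, so R_th ≤ R_L · ε/(1−ε) = 820 kΩ × 0.0550/0.9450 = 47.7 kΩ.
(Any R1, R2 with R2/(R1+R2) = 0.195 and R1‖R2 ≤ 47.7 kΩ will meet the spec.)

R_th ≤ 47.7 kΩ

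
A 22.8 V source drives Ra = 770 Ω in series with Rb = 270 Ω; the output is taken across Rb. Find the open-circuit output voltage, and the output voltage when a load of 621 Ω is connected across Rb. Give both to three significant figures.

Open-circuit: V = 22.8 × 270/(770 + 270) = 5.92 V.
With the load, Rb becomes Rb‖R_L = 188.2 Ω, so V = 22.8 × 188.2/958.2 = 4.48 V.

Unloaded: 5.92 V; loaded: 4.48 V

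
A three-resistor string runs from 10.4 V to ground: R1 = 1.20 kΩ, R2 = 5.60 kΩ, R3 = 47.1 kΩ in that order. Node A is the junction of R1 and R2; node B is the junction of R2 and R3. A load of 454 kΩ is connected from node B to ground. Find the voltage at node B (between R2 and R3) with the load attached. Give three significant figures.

At node B, R3 is in parallel with the load: R3‖R_L = 42.67 kΩ.
Below node A the resistance is R2 + (R3‖R_L) = 48.27 kΩ, so V_A = 10.4 × 48.27/49.47 = 10.15 V.
Then V_B = V_A × (R3‖R_L)/(R2 + R3‖R_L) = 10.15 × 42.67/48.27 = 8.97 V.

V ≈ 8.97 V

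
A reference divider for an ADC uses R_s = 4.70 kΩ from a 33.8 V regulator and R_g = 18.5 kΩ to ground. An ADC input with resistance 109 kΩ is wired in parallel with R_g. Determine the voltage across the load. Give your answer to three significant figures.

The load sits in parallel with R_g: R_g‖R_L = (18.5 × 109) / (18.5 + 109) = 15.82 kΩ.
V_out = 33.8 × 15.82 / (4.70 + 15.82) = 33.8 × 15.82/20.52 = 26.1 V.
(Unloaded it would have been 27.0 V.)

V_out ≈ 26.1 V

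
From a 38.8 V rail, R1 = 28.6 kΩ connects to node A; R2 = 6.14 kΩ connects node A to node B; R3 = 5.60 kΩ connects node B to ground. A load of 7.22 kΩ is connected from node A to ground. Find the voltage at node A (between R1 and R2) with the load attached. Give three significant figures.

Below node A the series string R2+R3 = 11.74 kΩ sits in parallel with the 7.22 kΩ load: 4.471 kΩ.
V_A = 38.8 × 4.471/(28.6 + 4.471) = 5.25 V.

V ≈ 5.25 V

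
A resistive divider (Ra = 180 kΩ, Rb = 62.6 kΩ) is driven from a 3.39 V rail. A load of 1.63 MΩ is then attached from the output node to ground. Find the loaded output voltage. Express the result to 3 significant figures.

V_out ≈ 0.851 V

The load sits in parallel with Rb: Rb‖R_L = (62.6 × 1630) / (62.6 + 1630) = 60.28 kΩ.
V_out = 3.39 × 60.28 / (180 + 60.28) = 3.39 × 60.28/240.3 = 0.851 V.
(Unloaded it would have been 0.875 V.)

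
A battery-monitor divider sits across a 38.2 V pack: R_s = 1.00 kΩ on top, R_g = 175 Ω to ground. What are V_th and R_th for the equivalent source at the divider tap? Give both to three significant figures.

V_th = 5.69 V, R_th = 149 Ω

V_th is the open-circuit tap voltage: 38.2 × 175/(1000 + 175) = 5.69 V.
With the supply zeroed, R_s and R_g appear in parallel from the tap: R_th = R_s‖R_g = (1000 × 175)/1175 = 149 Ω.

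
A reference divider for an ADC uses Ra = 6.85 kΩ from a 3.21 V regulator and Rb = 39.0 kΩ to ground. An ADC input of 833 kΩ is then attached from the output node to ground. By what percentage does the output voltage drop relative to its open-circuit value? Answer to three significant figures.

0.695 %

The divider's output (Thévenin) resistance is Ra‖Rb = 5.827 kΩ.
Fractional drop under load = R_th/(R_th + R_L) = 5.827 / (5.827 + 833) = 0.006946.
So the output falls by 0.695 %.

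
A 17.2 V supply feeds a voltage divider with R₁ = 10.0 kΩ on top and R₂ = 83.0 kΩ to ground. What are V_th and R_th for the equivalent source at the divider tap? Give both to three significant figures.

V_th is the open-circuit tap voltage: 17.2 × 83.0/(10.0 + 83.0) = 15.4 V.
With the supply zeroed, R₁ and R₂ appear in parallel from the tap: R_th = R₁‖R₂ = (10.0 × 83.0)/93.00 = 8.92 kΩ.

V_th = 15.4 V, R_th = 8.92 kΩ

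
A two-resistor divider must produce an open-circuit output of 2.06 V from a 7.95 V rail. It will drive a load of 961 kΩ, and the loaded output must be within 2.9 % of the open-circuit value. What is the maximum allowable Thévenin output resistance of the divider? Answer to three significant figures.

Loading drop = R_th/(R_th + R_L) ≤ 0.0290, so R_th ≤ R_L · ε/(1−ε) = 961 kΩ × 0.0290/0.9710 = 28.7 kΩ.
(Any R1, R2 with R2/(R1+R2) = 0.259 and R1‖R2 ≤ 28.7 kΩ will meet the spec.)

R_th ≤ 28.7 kΩ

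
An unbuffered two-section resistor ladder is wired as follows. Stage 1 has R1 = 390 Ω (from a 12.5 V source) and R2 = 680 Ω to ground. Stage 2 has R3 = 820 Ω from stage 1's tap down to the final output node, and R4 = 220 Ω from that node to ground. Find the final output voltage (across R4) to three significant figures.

V_out ≈ 1.36 V

Stage 2 presents R3+R4 = 1040 Ω as a load on stage 1's tap.
Stage 1's lower leg becomes R2‖(R3+R4) = 411.2 Ω, so V_mid = 12.5 × 411.2/801.2 = 6.415 V.
Stage 2 is itself unloaded: V_out = V_mid × R4/(R3+R4) = 6.415 × 220/1040 = 1.36 V.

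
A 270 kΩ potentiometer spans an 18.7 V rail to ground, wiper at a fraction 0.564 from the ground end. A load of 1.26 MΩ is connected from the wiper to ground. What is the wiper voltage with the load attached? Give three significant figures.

The wiper splits the pot into (1−α)R = 117.7 kΩ above and αR = 152.3 kΩ below.
Lower section ‖ load = 135.9 kΩ.
V_wiper = 18.7 × 135.9/(117.7 + 135.9) = 10.0 V.

V ≈ 10.0 V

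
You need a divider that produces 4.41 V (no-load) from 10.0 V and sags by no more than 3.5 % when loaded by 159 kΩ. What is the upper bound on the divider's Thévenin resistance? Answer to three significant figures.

R_th ≤ 5.77 kΩ

Loading drop = R_th/(R_th + R_L) ≤ 0.0350, so R_th ≤ R_L · ε/(1−ε) = 159 kΩ × 0.0350/0.9650 = 5.77 kΩ.
(Any R1, R2 with R2/(R1+R2) = 0.441 and R1‖R2 ≤ 5.77 kΩ will meet the spec.)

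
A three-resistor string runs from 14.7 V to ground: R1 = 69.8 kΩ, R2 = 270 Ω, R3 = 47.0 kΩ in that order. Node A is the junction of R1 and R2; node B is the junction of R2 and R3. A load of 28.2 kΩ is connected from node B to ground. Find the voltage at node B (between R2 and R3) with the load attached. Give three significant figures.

At node B, R3 is in parallel with the load: R3‖R_L = 17620 Ω.
Below node A the resistance is R2 + (R3‖R_L) = 17900 Ω, so V_A = 14.7 × 17900/87700 = 3.000 V.
Then V_B = V_A × (R3‖R_L)/(R2 + R3‖R_L) = 3.000 × 17620/17900 = 2.95 V.

V ≈ 2.95 V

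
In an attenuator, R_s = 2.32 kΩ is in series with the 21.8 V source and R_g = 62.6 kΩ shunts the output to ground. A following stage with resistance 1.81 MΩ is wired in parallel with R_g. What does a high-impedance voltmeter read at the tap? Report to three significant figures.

V_out ≈ 21.0 V

The load sits in parallel with R_g: R_g‖R_L = (62.6 × 1810) / (62.6 + 1810) = 60.51 kΩ.
V_out = 21.8 × 60.51 / (2.32 + 60.51) = 21.8 × 60.51/62.83 = 21.0 V.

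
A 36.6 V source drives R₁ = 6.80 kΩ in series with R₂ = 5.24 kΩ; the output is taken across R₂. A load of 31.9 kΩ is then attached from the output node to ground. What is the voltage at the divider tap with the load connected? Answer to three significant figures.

The load sits in parallel with R₂: R₂‖R_L = (5.24 × 31.9) / (5.24 + 31.9) = 4.501 kΩ.
V_out = 36.6 × 4.501 / (6.80 + 4.501) = 36.6 × 4.501/11.30 = 14.6 V.

V_out ≈ 14.6 V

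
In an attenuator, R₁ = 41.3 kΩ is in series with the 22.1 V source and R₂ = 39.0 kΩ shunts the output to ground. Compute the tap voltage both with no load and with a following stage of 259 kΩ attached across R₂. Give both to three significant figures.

Unloaded: 10.7 V; loaded: 9.96 V

Open-circuit: V = 22.1 × 39.0/(41.3 + 39.0) = 10.7 V.
With the load, R₂ becomes R₂‖R_L = 33.90 kΩ, so V = 22.1 × 33.90/75.20 = 9.96 V.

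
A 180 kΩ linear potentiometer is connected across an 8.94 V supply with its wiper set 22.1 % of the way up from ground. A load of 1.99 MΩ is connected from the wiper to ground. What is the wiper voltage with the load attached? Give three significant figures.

V ≈ 1.95 V

The wiper splits the pot into (1−α)R = 140.2 kΩ above and αR = 39.78 kΩ below.
Lower section ‖ load = 39.00 kΩ.
V_wiper = 8.94 × 39.00/(140.2 + 39.00) = 1.95 V.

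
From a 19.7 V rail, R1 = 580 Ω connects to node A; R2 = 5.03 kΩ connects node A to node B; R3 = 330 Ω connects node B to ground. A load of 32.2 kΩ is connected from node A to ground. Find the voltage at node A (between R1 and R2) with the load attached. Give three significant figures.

V ≈ 17.5 V

Below node A the series string R2+R3 = 5360 Ω sits in parallel with the 32200 Ω load: 4595 Ω.
V_A = 19.7 × 4595/(580 + 4595) = 17.5 V.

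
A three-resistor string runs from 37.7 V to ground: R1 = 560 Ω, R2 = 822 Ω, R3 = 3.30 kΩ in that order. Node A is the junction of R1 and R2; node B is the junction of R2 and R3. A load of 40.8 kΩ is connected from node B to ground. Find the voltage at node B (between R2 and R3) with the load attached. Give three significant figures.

At node B, R3 is in parallel with the load: R3‖R_L = 3053 Ω.
Below node A the resistance is R2 + (R3‖R_L) = 3875 Ω, so V_A = 37.7 × 3875/4435 = 32.94 V.
Then V_B = V_A × (R3‖R_L)/(R2 + R3‖R_L) = 32.94 × 3053/3875 = 26.0 V.

V ≈ 26.0 V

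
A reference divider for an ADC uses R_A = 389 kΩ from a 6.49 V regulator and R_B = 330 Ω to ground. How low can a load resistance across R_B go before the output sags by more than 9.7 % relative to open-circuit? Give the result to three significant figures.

Output resistance R_th = R_A‖R_B = (389000 × 330)/389300 = 329.7 Ω.
The fractional drop is R_th/(R_th + R_L); requiring this ≤ 0.0970 gives R_L ≥ R_th(1/0.0970 − 1) = 329.7 × 9.309 = 3.07 kΩ.

R_L(min) ≈ 3.07 kΩ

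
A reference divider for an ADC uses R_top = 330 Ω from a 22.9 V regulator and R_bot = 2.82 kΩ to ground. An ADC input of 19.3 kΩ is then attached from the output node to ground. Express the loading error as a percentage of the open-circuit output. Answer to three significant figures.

The divider's output (Thévenin) resistance is R_top‖R_bot = 295.4 Ω.
Fractional drop under load = R_th/(R_th + R_L) = 295.4 / (295.4 + 19300) = 0.01508.
So the output falls by 1.51 %.

1.51 %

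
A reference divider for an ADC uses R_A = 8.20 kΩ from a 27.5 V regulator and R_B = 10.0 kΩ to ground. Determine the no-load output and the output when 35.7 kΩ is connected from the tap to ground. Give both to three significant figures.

Open-circuit: V = 27.5 × 10.0/(8.20 + 10.0) = 15.1 V.
With the load, R_B becomes R_B‖R_L = 7.812 kΩ, so V = 27.5 × 7.812/16.01 = 13.4 V.

Unloaded: 15.1 V; loaded: 13.4 V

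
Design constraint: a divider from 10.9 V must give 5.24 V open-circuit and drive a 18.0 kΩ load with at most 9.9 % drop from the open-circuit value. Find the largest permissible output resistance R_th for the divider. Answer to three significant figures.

R_th ≤ 1.98 kΩ

Loading drop = R_th/(R_th + R_L) ≤ 0.0990, so R_th ≤ R_L · ε/(1−ε) = 18.0 kΩ × 0.0990/0.9010 = 1.98 kΩ.
(Any R1, R2 with R2/(R1+R2) = 0.481 and R1‖R2 ≤ 1.98 kΩ will meet the spec.)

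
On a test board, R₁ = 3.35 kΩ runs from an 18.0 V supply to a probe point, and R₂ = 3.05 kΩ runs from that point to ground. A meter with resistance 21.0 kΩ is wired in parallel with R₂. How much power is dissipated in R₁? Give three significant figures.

Total resistance from the source is R₁ + (R₂‖R_L) = 6.013 kΩ, so I = 18.0/6.013 kΩ = 2.993 mA.
P = I²·R₁ = (2.993 mA)² × 3.35 kΩ = 30.0 mW.

P ≈ 30.0 mW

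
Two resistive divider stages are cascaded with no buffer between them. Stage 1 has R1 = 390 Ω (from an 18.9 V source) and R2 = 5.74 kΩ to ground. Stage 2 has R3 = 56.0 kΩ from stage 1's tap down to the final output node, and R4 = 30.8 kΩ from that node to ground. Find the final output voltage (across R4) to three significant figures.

V_out ≈ 6.25 V

Stage 2 presents R3+R4 = 86800 Ω as a load on stage 1's tap.
Stage 1's lower leg becomes R2‖(R3+R4) = 5384 Ω, so V_mid = 18.9 × 5384/5774 = 17.62 V.
Stage 2 is itself unloaded: V_out = V_mid × R4/(R3+R4) = 17.62 × 30800/86800 = 6.25 V.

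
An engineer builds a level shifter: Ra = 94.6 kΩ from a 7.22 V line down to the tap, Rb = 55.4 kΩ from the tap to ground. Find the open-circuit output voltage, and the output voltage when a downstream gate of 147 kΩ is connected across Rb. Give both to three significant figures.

Unloaded: 2.67 V; loaded: 2.15 V

Open-circuit: V = 7.22 × 55.4/(94.6 + 55.4) = 2.67 V.
With the load, Rb becomes Rb‖R_L = 40.24 kΩ, so V = 7.22 × 40.24/134.8 = 2.15 V.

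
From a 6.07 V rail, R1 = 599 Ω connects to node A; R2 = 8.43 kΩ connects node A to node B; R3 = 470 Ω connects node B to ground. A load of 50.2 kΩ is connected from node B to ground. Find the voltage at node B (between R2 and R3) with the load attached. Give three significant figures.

At node B, R3 is in parallel with the load: R3‖R_L = 465.6 Ω.
Below node A the resistance is R2 + (R3‖R_L) = 8896 Ω, so V_A = 6.07 × 8896/9495 = 5.687 V.
Then V_B = V_A × (R3‖R_L)/(R2 + R3‖R_L) = 5.687 × 465.6/8896 = 0.298 V.

V ≈ 0.298 V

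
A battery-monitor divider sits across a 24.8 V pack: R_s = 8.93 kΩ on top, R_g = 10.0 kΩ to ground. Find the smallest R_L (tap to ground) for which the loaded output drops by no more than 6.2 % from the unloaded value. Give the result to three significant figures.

Output resistance R_th = R_s‖R_g = (8.93 × 10.0)/18.93 = 4.717 kΩ.
The fractional drop is R_th/(R_th + R_L); requiring this ≤ 0.0620 gives R_L ≥ R_th(1/0.0620 − 1) = 4.717 × 15.13 = 71.4 kΩ.

R_L(min) ≈ 71.4 kΩ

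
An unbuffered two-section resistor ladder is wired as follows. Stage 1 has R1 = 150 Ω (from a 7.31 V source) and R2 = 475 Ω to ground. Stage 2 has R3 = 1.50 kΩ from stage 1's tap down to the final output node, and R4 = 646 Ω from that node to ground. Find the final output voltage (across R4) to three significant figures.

Stage 2 presents R3+R4 = 2146 Ω as a load on stage 1's tap.
Stage 1's lower leg becomes R2‖(R3+R4) = 388.9 Ω, so V_mid = 7.31 × 388.9/538.9 = 5.275 V.
Stage 2 is itself unloaded: V_out = V_mid × R4/(R3+R4) = 5.275 × 646/2146 = 1.59 V.

V_out ≈ 1.59 V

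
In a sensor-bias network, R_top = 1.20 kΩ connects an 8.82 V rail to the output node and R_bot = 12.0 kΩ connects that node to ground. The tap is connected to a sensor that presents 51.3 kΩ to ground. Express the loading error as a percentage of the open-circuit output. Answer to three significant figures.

The divider's output (Thévenin) resistance is R_top‖R_bot = 1.091 kΩ.
Fractional drop under load = R_th/(R_th + R_L) = 1.091 / (1.091 + 51.3) = 0.02082.
So the output falls by 2.08 %.

2.08 %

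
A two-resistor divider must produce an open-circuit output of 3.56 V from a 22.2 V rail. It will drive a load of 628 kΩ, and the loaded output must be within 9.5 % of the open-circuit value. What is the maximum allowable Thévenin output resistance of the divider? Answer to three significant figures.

Loading drop = R_th/(R_th + R_L) ≤ 0.0950, so R_th ≤ R_L · ε/(1−ε) = 628 kΩ × 0.0950/0.9050 = 65.9 kΩ.
(Any R1, R2 with R2/(R1+R2) = 0.160 and R1‖R2 ≤ 65.9 kΩ will meet the spec.)

R_th ≤ 65.9 kΩ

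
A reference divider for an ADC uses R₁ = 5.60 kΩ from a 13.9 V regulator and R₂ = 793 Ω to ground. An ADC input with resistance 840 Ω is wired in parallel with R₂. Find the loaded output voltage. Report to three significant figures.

V_out ≈ 0.944 V

The load sits in parallel with R₂: R₂‖R_L = (793 × 840) / (793 + 840) = 407.9 Ω.
V_out = 13.9 × 407.9 / (5600 + 407.9) = 13.9 × 407.9/6008 = 0.944 V.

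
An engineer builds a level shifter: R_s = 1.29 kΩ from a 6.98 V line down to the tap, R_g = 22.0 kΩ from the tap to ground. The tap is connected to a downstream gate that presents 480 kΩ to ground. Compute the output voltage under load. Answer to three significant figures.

The load sits in parallel with R_g: R_g‖R_L = (22.0 × 480) / (22.0 + 480) = 21.04 kΩ.
V_out = 6.98 × 21.04 / (1.29 + 21.04) = 6.98 × 21.04/22.33 = 6.58 V.

V_out ≈ 6.58 V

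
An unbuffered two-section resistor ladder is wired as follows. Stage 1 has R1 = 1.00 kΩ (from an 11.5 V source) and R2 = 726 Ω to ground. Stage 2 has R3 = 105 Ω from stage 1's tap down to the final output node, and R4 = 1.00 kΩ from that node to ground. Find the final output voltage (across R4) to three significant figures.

V_out ≈ 3.17 V

Stage 2 presents R3+R4 = 1105 Ω as a load on stage 1's tap.
Stage 1's lower leg becomes R2‖(R3+R4) = 438.1 Ω, so V_mid = 11.5 × 438.1/1438 = 3.504 V.
Stage 2 is itself unloaded: V_out = V_mid × R4/(R3+R4) = 3.504 × 1000/1105 = 3.17 V.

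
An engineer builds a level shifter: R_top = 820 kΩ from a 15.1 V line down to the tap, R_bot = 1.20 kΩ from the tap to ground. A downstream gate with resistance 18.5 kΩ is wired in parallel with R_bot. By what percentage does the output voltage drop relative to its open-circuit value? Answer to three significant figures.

The divider's output (Thévenin) resistance is R_top‖R_bot = 1.198 kΩ.
Fractional drop under load = R_th/(R_th + R_L) = 1.198 / (1.198 + 18.5) = 0.06083.
So the output falls by 6.08 %.

6.08 %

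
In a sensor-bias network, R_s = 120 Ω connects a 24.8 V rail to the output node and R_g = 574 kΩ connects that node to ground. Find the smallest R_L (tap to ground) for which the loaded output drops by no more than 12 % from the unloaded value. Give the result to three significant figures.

R_L(min) ≈ 880 Ω

Output resistance R_th = R_s‖R_g = (120 × 574000)/574100 = 120.0 Ω.
The fractional drop is R_th/(R_th + R_L); requiring this ≤ 0.120 gives R_L ≥ R_th(1/0.120 − 1) = 120.0 × 7.333 = 880 Ω.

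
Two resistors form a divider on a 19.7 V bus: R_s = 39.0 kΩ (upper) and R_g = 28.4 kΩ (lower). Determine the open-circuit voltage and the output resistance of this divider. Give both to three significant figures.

V_th = 8.30 V, R_th = 16.4 kΩ

V_th is the open-circuit tap voltage: 19.7 × 28.4/(39.0 + 28.4) = 8.30 V.
With the supply zeroed, R_s and R_g appear in parallel from the tap: R_th = R_s‖R_g = (39.0 × 28.4)/67.40 = 16.4 kΩ.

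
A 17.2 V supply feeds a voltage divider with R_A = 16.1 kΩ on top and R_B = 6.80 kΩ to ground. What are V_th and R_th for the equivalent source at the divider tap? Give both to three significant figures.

V_th = 5.11 V, R_th = 4.78 kΩ

V_th is the open-circuit tap voltage: 17.2 × 6.80/(16.1 + 6.80) = 5.11 V.
With the supply zeroed, R_A and R_B appear in parallel from the tap: R_th = R_A‖R_B = (16.1 × 6.80)/22.90 = 4.78 kΩ.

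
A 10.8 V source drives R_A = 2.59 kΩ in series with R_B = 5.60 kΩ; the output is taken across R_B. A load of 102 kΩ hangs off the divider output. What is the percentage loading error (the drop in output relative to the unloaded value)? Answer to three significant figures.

The divider's output (Thévenin) resistance is R_A‖R_B = 1.771 kΩ.
Fractional drop under load = R_th/(R_th + R_L) = 1.771 / (1.771 + 102) = 0.01707.
So the output falls by 1.71 %.

1.71 %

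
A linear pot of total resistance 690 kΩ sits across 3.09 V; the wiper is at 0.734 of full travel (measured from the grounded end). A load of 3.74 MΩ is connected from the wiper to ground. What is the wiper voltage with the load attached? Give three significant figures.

V ≈ 2.19 V

The wiper splits the pot into (1−α)R = 183.5 kΩ above and αR = 506.5 kΩ below.
Lower section ‖ load = 446.1 kΩ.
V_wiper = 3.09 × 446.1/(183.5 + 446.1) = 2.19 V.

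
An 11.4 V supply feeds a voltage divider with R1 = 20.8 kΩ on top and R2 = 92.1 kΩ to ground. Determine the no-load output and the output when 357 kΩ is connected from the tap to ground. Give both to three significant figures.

Unloaded: 9.30 V; loaded: 8.88 V

Open-circuit: V = 11.4 × 92.1/(20.8 + 92.1) = 9.30 V.
With the load, R2 becomes R2‖R_L = 73.21 kΩ, so V = 11.4 × 73.21/94.01 = 8.88 V.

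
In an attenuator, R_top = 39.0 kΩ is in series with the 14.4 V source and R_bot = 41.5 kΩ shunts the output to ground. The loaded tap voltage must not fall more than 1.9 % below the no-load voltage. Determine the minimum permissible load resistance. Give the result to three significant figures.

R_L(min) ≈ 1.04 MΩ

Output resistance R_th = R_top‖R_bot = (39.0 × 41.5)/80.50 = 20.11 kΩ.
The fractional drop is R_th/(R_th + R_L); requiring this ≤ 0.0190 gives R_L ≥ R_th(1/0.0190 − 1) = 20.11 × 51.63 = 1.04 MΩ.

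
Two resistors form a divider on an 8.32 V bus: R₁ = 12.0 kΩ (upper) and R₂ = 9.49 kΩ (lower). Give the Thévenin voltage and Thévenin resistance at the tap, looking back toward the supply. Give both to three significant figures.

V_th = 3.67 V, R_th = 5.30 kΩ

V_th is the open-circuit tap voltage: 8.32 × 9.49/(12.0 + 9.49) = 3.67 V.
With the supply zeroed, R₁ and R₂ appear in parallel from the tap: R_th = R₁‖R₂ = (12.0 × 9.49)/21.49 = 5.30 kΩ.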